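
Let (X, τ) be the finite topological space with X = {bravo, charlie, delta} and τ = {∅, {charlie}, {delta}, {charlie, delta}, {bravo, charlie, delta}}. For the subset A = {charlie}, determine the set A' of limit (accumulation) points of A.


A' = {bravo}

For each x ∈ X, list the open sets U ∈ τ with x ∈ U, then check whether U ∩ (A ∖ {x}) ≠ ∅ for every such U.
  x = bravo: opens ∋ x are {bravo, charlie, delta}; each meets A ∖ {bravo}, so x IS a limit point.
  x = charlie: open {charlie} ∋ x has {charlie} ∩ (A ∖ {charlie}) = ∅, so x is NOT a limit point.
  x = delta: open {delta} ∋ x has {delta} ∩ (A ∖ {delta}) = ∅, so x is NOT a limit point.
Collecting: A' = {bravo}.


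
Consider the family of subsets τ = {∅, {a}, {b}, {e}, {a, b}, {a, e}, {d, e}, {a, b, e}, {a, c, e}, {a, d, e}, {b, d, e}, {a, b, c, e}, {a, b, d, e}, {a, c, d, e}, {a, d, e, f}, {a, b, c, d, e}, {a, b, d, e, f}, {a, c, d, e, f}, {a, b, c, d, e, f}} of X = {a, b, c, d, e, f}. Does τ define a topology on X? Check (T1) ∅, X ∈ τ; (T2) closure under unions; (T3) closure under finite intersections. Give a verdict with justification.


τ is NOT a topology on X.

Axiom (T1): ∅ ∈ τ? Yes; X ∈ τ? Yes.
Axiom (T2/T3): check pairwise unions and intersections of members of τ.
Counterexample for (T2): {b} ∪ {e} = {b, e} ∉ τ. Therefore τ is NOT a topology.


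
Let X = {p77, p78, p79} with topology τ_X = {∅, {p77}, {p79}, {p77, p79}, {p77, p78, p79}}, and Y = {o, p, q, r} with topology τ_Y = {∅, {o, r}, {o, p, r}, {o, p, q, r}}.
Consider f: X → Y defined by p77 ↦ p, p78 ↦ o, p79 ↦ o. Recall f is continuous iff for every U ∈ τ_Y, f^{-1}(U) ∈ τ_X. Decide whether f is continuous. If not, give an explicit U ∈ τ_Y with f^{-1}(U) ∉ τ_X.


f is NOT continuous.

Compute f^{-1}(U) for each U ∈ τ_Y:
  U = ∅: f^{-1}(U) = ∅ ∈ τ_X ✓.
  U = {o, r}: f^{-1}(U) = {p78, p79} ∉ τ_X ✗.
  U = {o, p, r}: f^{-1}(U) = {p77, p78, p79} ∈ τ_X ✓.
  U = {o, p, q, r}: f^{-1}(U) = {p77, p78, p79} ∈ τ_X ✓.
Found U = {o, r} with f^{-1}(U) = {p78, p79} not in τ_X. Therefore f is NOT continuous.


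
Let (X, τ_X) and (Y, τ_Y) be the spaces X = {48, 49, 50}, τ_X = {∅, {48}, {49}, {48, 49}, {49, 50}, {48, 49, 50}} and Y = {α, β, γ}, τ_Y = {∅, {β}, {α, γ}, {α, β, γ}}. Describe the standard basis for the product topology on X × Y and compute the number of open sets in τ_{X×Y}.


Basis B = {∅ × ∅, {48} × {β}, {49} × {β}, {48} × {α, γ}, {48, 49} × {β}, {49} × {α, γ}, {49, 50} × {β}, {48} × {α, β, γ}, {48, 49, 50} × {β}, {49} × {α, β, γ}, {48, 49} × {α, γ}, {49, 50} × {α, γ}, {48, 49} × {α, β, γ}, {48, 49, 50} × {α, γ}, {49, 50} × {α, β, γ}, {48, 49, 50} × {α, β, γ}}; |τ_{X×Y}| = 36.

Enumerate products U × V with U ∈ τ_X, V ∈ τ_Y (deduplicated):
  ∅ × ∅ = {} (∅)
  {48} × {β} = {(48,β)}
  {49} × {β} = {(49,β)}
  {48} × {α, γ} = {(48,α), (48,γ)}
  {48, 49} × {β} = {(48,β), (49,β)}
  {49} × {α, γ} = {(49,α), (49,γ)}
  {49, 50} × {β} = {(49,β), (50,β)}
  {48} × {α, β, γ} = {(48,α), (48,β), (48,γ)}
  {48, 49, 50} × {β} = {(48,β), (49,β), (50,β)}
  {49} × {α, β, γ} = {(49,α), (49,β), (49,γ)}
  {48, 49} × {α, γ} = {(48,α), (48,γ), (49,α), (49,γ)}
  {49, 50} × {α, γ} = {(49,α), (49,γ), (50,α), (50,γ)}
  {48, 49} × {α, β, γ} = {(48,α), (48,β), (48,γ), (49,α), (49,β), (49,γ)}
  {48, 49, 50} × {α, γ} = {(48,α), (48,γ), (49,α), (49,γ), (50,α), (50,γ)}
  {49, 50} × {α, β, γ} = {(49,α), (49,β), (49,γ), (50,α), (50,β), (50,γ)}
  {48, 49, 50} × {α, β, γ} = {(48,α), (48,β), (48,γ), (49,α), (49,β), (49,γ), (50,α), (50,β), (50,γ)}
These 16 distinct sets form the basis B.
Close under arbitrary unions to get τ_{X×Y}; counting gives |τ_{X×Y}| = 36.


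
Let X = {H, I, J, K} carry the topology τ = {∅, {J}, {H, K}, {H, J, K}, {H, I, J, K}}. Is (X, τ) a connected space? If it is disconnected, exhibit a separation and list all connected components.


(X, τ) is connected.

Find clopen sets (U ∈ τ with X ∖ U ∈ τ):
  U = ∅, X ∖ U = {H, I, J, K} — both open, so U is clopen.
  U = {H, I, J, K}, X ∖ U = ∅ — both open, so U is clopen.
Only trivial clopens (∅ and X) exist, so (X, τ) is connected.
Compute connected components by grouping points that agree on all clopens:
  component: {H, I, J, K}


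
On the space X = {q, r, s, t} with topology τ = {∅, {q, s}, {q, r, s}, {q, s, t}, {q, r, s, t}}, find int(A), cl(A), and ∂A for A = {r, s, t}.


int(A) = ∅, cl(A) = {q, r, s, t}, ∂A = {q, r, s, t}.

Closed sets in (X, τ) are complements of opens:
  closed(X, τ) = {∅, {r}, {t}, {r, t}, {q, r, s, t}}.
int(A) = ⋃ {U ∈ τ : U ⊆ A}. Opens contained in A: ∅.
Taking the union of these: int(A) = ∅.
cl(A) = ⋂ {C closed : A ⊆ C}. Closed sets containing A: {q, r, s, t}.
Intersecting these: cl(A) = {q, r, s, t}.
∂A = cl(A) ∖ int(A) = {q, r, s, t} ∖ ∅ = {q, r, s, t}.


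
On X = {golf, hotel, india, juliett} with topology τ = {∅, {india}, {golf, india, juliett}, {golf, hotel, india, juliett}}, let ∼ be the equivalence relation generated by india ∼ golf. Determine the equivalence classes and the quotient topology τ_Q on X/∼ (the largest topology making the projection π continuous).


X/∼ = {[golf=india], [hotel], [juliett]}; |τ_Q| = 3.

Equivalence classes: [golf=india], [hotel], [juliett].
Quotient map π: X → X/∼ sends golf ↦ [golf=india], hotel ↦ [hotel], india ↦ [golf=india], juliett ↦ [juliett].
For each subset V ⊆ X/∼, compute π^{-1}(V) ⊆ X and check whether π^{-1}(V) ∈ τ. V is open in τ_Q iff π^{-1}(V) ∈ τ.
  V = {}: π^{-1}(V) = ∅ ∈ τ ✓.
  V = {[golf=india]}: π^{-1}(V) = {golf, india} ∉ τ ✗.
  V = {[hotel]}: π^{-1}(V) = {hotel} ∉ τ ✗.
  V = {[golf=india], [hotel]}: π^{-1}(V) = {golf, hotel, india} ∉ τ ✗.
  V = {[juliett]}: π^{-1}(V) = {juliett} ∉ τ ✗.
  V = {[golf=india], [juliett]}: π^{-1}(V) = {golf, india, juliett} ∈ τ ✓.
  V = {[hotel], [juliett]}: π^{-1}(V) = {hotel, juliett} ∉ τ ✗.
  V = {[golf=india], [hotel], [juliett]}: π^{-1}(V) = {golf, hotel, india, juliett} ∈ τ ✓.
Open sets in the quotient: τ_Q = {{}, {[golf=india], [juliett]}, {[golf=india], [hotel], [juliett]}} (3 elements).


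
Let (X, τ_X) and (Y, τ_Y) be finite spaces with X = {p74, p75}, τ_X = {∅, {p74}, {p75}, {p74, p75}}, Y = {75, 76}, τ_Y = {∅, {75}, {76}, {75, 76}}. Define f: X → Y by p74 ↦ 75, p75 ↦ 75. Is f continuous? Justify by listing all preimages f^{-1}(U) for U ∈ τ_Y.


f IS continuous.

Compute f^{-1}(U) for each U ∈ τ_Y:
  U = ∅: f^{-1}(U) = ∅ ∈ τ_X ✓.
  U = {75}: f^{-1}(U) = {p74, p75} ∈ τ_X ✓.
  U = {76}: f^{-1}(U) = ∅ ∈ τ_X ✓.
  U = {75, 76}: f^{-1}(U) = {p74, p75} ∈ τ_X ✓.
Every preimage lies in τ_X, so f IS continuous.


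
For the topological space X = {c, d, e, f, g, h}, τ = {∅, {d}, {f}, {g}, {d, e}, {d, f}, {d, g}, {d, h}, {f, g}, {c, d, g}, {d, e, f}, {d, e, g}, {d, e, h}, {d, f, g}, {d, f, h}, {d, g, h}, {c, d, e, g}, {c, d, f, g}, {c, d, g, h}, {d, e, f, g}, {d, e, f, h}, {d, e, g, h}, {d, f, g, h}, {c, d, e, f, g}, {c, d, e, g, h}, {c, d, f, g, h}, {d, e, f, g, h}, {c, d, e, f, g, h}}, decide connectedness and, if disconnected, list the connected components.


(X, τ) is disconnected; components = [{f}, {c, d, e, g, h}].

Find clopen sets (U ∈ τ with X ∖ U ∈ τ):
  U = ∅, X ∖ U = {c, d, e, f, g, h} — both open, so U is clopen.
  U = {f}, X ∖ U = {c, d, e, g, h} — both open, so U is clopen.
  U = {c, d, e, g, h}, X ∖ U = {f} — both open, so U is clopen.
  U = {c, d, e, f, g, h}, X ∖ U = ∅ — both open, so U is clopen.
Nontrivial clopen(s) exist: e.g. {f}. So (X, τ) is disconnected.
Compute connected components by grouping points that agree on all clopens:
  component: {f}
  component: {c, d, e, g, h}


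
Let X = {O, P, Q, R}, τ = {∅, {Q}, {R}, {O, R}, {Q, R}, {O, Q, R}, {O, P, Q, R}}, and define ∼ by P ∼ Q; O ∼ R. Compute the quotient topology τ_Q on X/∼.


X/∼ = {[O=R], [P=Q]}; |τ_Q| = 3.

Equivalence classes: [O=R], [P=Q].
Quotient map π: X → X/∼ sends O ↦ [O=R], P ↦ [P=Q], Q ↦ [P=Q], R ↦ [O=R].
For each subset V ⊆ X/∼, compute π^{-1}(V) ⊆ X and check whether π^{-1}(V) ∈ τ. V is open in τ_Q iff π^{-1}(V) ∈ τ.
  V = {}: π^{-1}(V) = ∅ ∈ τ ✓.
  V = {[O=R]}: π^{-1}(V) = {O, R} ∈ τ ✓.
  V = {[P=Q]}: π^{-1}(V) = {P, Q} ∉ τ ✗.
  V = {[O=R], [P=Q]}: π^{-1}(V) = {O, P, Q, R} ∈ τ ✓.
Open sets in the quotient: τ_Q = {{}, {[O=R]}, {[O=R], [P=Q]}} (3 elements).


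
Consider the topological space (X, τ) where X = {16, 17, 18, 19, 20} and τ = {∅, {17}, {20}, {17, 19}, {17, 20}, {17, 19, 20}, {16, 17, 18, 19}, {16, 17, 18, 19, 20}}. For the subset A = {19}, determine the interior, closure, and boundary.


int(A) = ∅, cl(A) = {16, 18, 19}, ∂A = {16, 18, 19}.

Closed sets in (X, τ) are complements of opens:
  closed(X, τ) = {∅, {20}, {16, 18}, {16, 18, 19}, {16, 18, 20}, {16, 17, 18, 19}, {16, 18, 19, 20}, {16, 17, 18, 19, 20}}.
int(A) = ⋃ {U ∈ τ : U ⊆ A}. Opens contained in A: ∅.
Taking the union of these: int(A) = ∅.
cl(A) = ⋂ {C closed : A ⊆ C}. Closed sets containing A: {16, 18, 19}, {16, 17, 18, 19}, {16, 18, 19, 20}, {16, 17, 18, 19, 20}.
Intersecting these: cl(A) = {16, 18, 19}.
∂A = cl(A) ∖ int(A) = {16, 18, 19} ∖ ∅ = {16, 18, 19}.


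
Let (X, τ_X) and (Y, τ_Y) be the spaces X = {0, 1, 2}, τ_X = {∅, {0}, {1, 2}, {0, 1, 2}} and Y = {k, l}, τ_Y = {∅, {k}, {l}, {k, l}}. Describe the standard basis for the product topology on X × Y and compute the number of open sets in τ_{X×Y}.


Basis B = {∅ × ∅, {0} × {k}, {0} × {l}, {0} × {k, l}, {1, 2} × {k}, {1, 2} × {l}, {0, 1, 2} × {k}, {0, 1, 2} × {l}, {1, 2} × {k, l}, {0, 1, 2} × {k, l}}; |τ_{X×Y}| = 16.

Enumerate products U × V with U ∈ τ_X, V ∈ τ_Y (deduplicated):
  ∅ × ∅ = {} (∅)
  {0} × {k} = {(0,k)}
  {0} × {l} = {(0,l)}
  {0} × {k, l} = {(0,k), (0,l)}
  {1, 2} × {k} = {(1,k), (2,k)}
  {1, 2} × {l} = {(1,l), (2,l)}
  {0, 1, 2} × {k} = {(0,k), (1,k), (2,k)}
  {0, 1, 2} × {l} = {(0,l), (1,l), (2,l)}
  {1, 2} × {k, l} = {(1,k), (1,l), (2,k), (2,l)}
  {0, 1, 2} × {k, l} = {(0,k), (0,l), (1,k), (1,l), (2,k), (2,l)}
These 10 distinct sets form the basis B.
Close under arbitrary unions to get τ_{X×Y}; counting gives |τ_{X×Y}| = 16.


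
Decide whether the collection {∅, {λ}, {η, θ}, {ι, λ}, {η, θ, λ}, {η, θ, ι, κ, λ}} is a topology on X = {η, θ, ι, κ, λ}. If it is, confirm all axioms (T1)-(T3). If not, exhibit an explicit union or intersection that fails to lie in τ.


τ is NOT a topology on X.

Axiom (T1): ∅ ∈ τ? Yes; X ∈ τ? Yes.
Axiom (T2/T3): check pairwise unions and intersections of members of τ.
Counterexample for (T2): {η, θ} ∪ {ι, λ} = {η, θ, ι, λ} ∉ τ. Therefore τ is NOT a topology.


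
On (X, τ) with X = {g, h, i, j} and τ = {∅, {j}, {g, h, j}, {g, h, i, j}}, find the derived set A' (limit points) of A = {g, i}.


A' = {h, i}

For each x ∈ X, list the open sets U ∈ τ with x ∈ U, then check whether U ∩ (A ∖ {x}) ≠ ∅ for every such U.
  x = g: open {g, h, j} ∋ x has {g, h, j} ∩ (A ∖ {g}) = ∅, so x is NOT a limit point.
  x = h: opens ∋ x are {g, h, j}, {g, h, i, j}; each meets A ∖ {h}, so x IS a limit point.
  x = i: opens ∋ x are {g, h, i, j}; each meets A ∖ {i}, so x IS a limit point.
  x = j: open {j} ∋ x has {j} ∩ (A ∖ {j}) = ∅, so x is NOT a limit point.
Collecting: A' = {h, i}.


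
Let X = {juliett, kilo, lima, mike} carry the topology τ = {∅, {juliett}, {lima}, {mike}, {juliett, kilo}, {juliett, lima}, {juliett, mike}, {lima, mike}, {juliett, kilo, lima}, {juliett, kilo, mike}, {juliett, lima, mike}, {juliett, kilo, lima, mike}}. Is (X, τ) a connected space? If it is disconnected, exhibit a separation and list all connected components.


(X, τ) is disconnected; components = [{lima}, {mike}, {juliett, kilo}].

Find clopen sets (U ∈ τ with X ∖ U ∈ τ):
  U = ∅, X ∖ U = {juliett, kilo, lima, mike} — both open, so U is clopen.
  U = {lima}, X ∖ U = {juliett, kilo, mike} — both open, so U is clopen.
  U = {mike}, X ∖ U = {juliett, kilo, lima} — both open, so U is clopen.
  U = {juliett, kilo}, X ∖ U = {lima, mike} — both open, so U is clopen.
  U = {lima, mike}, X ∖ U = {juliett, kilo} — both open, so U is clopen.
  U = {juliett, kilo, lima}, X ∖ U = {mike} — both open, so U is clopen.
  U = {juliett, kilo, mike}, X ∖ U = {lima} — both open, so U is clopen.
  U = {juliett, kilo, lima, mike}, X ∖ U = ∅ — both open, so U is clopen.
Nontrivial clopen(s) exist: e.g. {lima, mike}. So (X, τ) is disconnected.
Compute connected components by grouping points that agree on all clopens:
  component: {lima}
  component: {mike}
  component: {juliett, kilo}


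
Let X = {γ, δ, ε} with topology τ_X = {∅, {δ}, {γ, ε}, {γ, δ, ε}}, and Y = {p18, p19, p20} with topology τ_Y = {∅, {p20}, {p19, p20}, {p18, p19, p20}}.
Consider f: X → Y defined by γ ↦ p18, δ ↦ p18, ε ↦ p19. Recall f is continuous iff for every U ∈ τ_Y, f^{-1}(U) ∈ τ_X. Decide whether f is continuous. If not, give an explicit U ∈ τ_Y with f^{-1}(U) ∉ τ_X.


f is NOT continuous.

Compute f^{-1}(U) for each U ∈ τ_Y:
  U = ∅: f^{-1}(U) = ∅ ∈ τ_X ✓.
  U = {p20}: f^{-1}(U) = ∅ ∈ τ_X ✓.
  U = {p19, p20}: f^{-1}(U) = {ε} ∉ τ_X ✗.
  U = {p18, p19, p20}: f^{-1}(U) = {γ, δ, ε} ∈ τ_X ✓.
Found U = {p19, p20} with f^{-1}(U) = {ε} not in τ_X. Therefore f is NOT continuous.


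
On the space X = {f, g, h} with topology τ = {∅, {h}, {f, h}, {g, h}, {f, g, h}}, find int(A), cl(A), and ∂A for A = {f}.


int(A) = ∅, cl(A) = {f}, ∂A = {f}.

Closed sets in (X, τ) are complements of opens:
  closed(X, τ) = {∅, {f}, {g}, {f, g}, {f, g, h}}.
int(A) = ⋃ {U ∈ τ : U ⊆ A}. Opens contained in A: ∅.
Taking the union of these: int(A) = ∅.
cl(A) = ⋂ {C closed : A ⊆ C}. Closed sets containing A: {f}, {f, g}, {f, g, h}.
Intersecting these: cl(A) = {f}.
∂A = cl(A) ∖ int(A) = {f} ∖ ∅ = {f}.


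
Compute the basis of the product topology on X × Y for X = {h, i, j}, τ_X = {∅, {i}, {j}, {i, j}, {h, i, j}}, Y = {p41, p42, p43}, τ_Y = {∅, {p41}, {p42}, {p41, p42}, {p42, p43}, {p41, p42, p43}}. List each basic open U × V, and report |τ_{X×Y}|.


Basis B = {∅ × ∅, {i} × {p41}, {i} × {p42}, {j} × {p41}, {j} × {p42}, {i} × {p41, p42}, {i, j} × {p41}, {i} × {p42, p43}, {i, j} × {p42}, {j} × {p41, p42}, {j} × {p42, p43}, {h, i, j} × {p41}, {h, i, j} × {p42}, {i} × {p41, p42, p43}, {j} × {p41, p42, p43}, {i, j} × {p41, p42}, {i, j} × {p42, p43}, {h, i, j} × {p41, p42}, {h, i, j} × {p42, p43}, {i, j} × {p41, p42, p43}, {h, i, j} × {p41, p42, p43}}; |τ_{X×Y}| = 70.

Enumerate products U × V with U ∈ τ_X, V ∈ τ_Y (deduplicated):
  ∅ × ∅ = {} (∅)
  {i} × {p41} = {(i,p41)}
  {i} × {p42} = {(i,p42)}
  {j} × {p41} = {(j,p41)}
  {j} × {p42} = {(j,p42)}
  {i} × {p41, p42} = {(i,p41), (i,p42)}
  {i, j} × {p41} = {(i,p41), (j,p41)}
  {i} × {p42, p43} = {(i,p42), (i,p43)}
  {i, j} × {p42} = {(i,p42), (j,p42)}
  {j} × {p41, p42} = {(j,p41), (j,p42)}
  {j} × {p42, p43} = {(j,p42), (j,p43)}
  {h, i, j} × {p41} = {(h,p41), (i,p41), (j,p41)}
  {h, i, j} × {p42} = {(h,p42), (i,p42), (j,p42)}
  {i} × {p41, p42, p43} = {(i,p41), (i,p42), (i,p43)}
  {j} × {p41, p42, p43} = {(j,p41), (j,p42), (j,p43)}
  {i, j} × {p41, p42} = {(i,p41), (i,p42), (j,p41), (j,p42)}
  {i, j} × {p42, p43} = {(i,p42), (i,p43), (j,p42), (j,p43)}
  {h, i, j} × {p41, p42} = {(h,p41), (h,p42), (i,p41), (i,p42), (j,p41), (j,p42)}
  {h, i, j} × {p42, p43} = {(h,p42), (h,p43), (i,p42), (i,p43), (j,p42), (j,p43)}
  {i, j} × {p41, p42, p43} = {(i,p41), (i,p42), (i,p43), (j,p41), (j,p42), (j,p43)}
  {h, i, j} × {p41, p42, p43} = {(h,p41), (h,p42), (h,p43), (i,p41), (i,p42), (i,p43), (j,p41), (j,p42), (j,p43)}
These 21 distinct sets form the basis B.
Close under arbitrary unions to get τ_{X×Y}; counting gives |τ_{X×Y}| = 70.


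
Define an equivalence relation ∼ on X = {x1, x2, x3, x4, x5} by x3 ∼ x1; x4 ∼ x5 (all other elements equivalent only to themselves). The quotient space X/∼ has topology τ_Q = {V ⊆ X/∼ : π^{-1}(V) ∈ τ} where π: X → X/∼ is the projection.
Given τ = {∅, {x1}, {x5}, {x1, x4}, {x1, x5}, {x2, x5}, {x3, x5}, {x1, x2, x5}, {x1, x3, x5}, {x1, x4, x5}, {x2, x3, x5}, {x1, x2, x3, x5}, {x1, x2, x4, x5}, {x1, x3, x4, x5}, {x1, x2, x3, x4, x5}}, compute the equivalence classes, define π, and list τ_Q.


X/∼ = {[x1=x3], [x2], [x4=x5]}; |τ_Q| = 3.

Equivalence classes: [x1=x3], [x2], [x4=x5].
Quotient map π: X → X/∼ sends x1 ↦ [x1=x3], x2 ↦ [x2], x3 ↦ [x1=x3], x4 ↦ [x4=x5], x5 ↦ [x4=x5].
For each subset V ⊆ X/∼, compute π^{-1}(V) ⊆ X and check whether π^{-1}(V) ∈ τ. V is open in τ_Q iff π^{-1}(V) ∈ τ.
  V = {}: π^{-1}(V) = ∅ ∈ τ ✓.
  V = {[x1=x3]}: π^{-1}(V) = {x1, x3} ∉ τ ✗.
  V = {[x2]}: π^{-1}(V) = {x2} ∉ τ ✗.
  V = {[x1=x3], [x2]}: π^{-1}(V) = {x1, x2, x3} ∉ τ ✗.
  V = {[x4=x5]}: π^{-1}(V) = {x4, x5} ∉ τ ✗.
  V = {[x1=x3], [x4=x5]}: π^{-1}(V) = {x1, x3, x4, x5} ∈ τ ✓.
  V = {[x2], [x4=x5]}: π^{-1}(V) = {x2, x4, x5} ∉ τ ✗.
  V = {[x1=x3], [x2], [x4=x5]}: π^{-1}(V) = {x1, x2, x3, x4, x5} ∈ τ ✓.
Open sets in the quotient: τ_Q = {{}, {[x1=x3], [x4=x5]}, {[x1=x3], [x2], [x4=x5]}} (3 elements).


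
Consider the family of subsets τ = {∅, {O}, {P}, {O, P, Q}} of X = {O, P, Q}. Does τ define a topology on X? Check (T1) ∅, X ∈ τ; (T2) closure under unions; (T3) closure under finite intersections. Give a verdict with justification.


τ is NOT a topology on X.

Axiom (T1): ∅ ∈ τ? Yes; X ∈ τ? Yes.
Axiom (T2/T3): check pairwise unions and intersections of members of τ.
Counterexample for (T2): {O} ∪ {P} = {O, P} ∉ τ. Therefore τ is NOT a topology.


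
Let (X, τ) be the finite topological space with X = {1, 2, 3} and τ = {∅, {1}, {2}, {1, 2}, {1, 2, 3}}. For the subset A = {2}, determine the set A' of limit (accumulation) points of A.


A' = {3}

For each x ∈ X, list the open sets U ∈ τ with x ∈ U, then check whether U ∩ (A ∖ {x}) ≠ ∅ for every such U.
  x = 1: open {1} ∋ x has {1} ∩ (A ∖ {1}) = ∅, so x is NOT a limit point.
  x = 2: open {2} ∋ x has {2} ∩ (A ∖ {2}) = ∅, so x is NOT a limit point.
  x = 3: opens ∋ x are {1, 2, 3}; each meets A ∖ {3}, so x IS a limit point.
Collecting: A' = {3}.


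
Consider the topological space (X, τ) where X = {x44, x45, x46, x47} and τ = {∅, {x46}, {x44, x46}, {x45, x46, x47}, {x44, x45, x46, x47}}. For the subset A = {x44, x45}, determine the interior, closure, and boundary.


int(A) = ∅, cl(A) = {x44, x45, x47}, ∂A = {x44, x45, x47}.

Closed sets in (X, τ) are complements of opens:
  closed(X, τ) = {∅, {x44}, {x45, x47}, {x44, x45, x47}, {x44, x45, x46, x47}}.
int(A) = ⋃ {U ∈ τ : U ⊆ A}. Opens contained in A: ∅.
Taking the union of these: int(A) = ∅.
cl(A) = ⋂ {C closed : A ⊆ C}. Closed sets containing A: {x44, x45, x47}, {x44, x45, x46, x47}.
Intersecting these: cl(A) = {x44, x45, x47}.
∂A = cl(A) ∖ int(A) = {x44, x45, x47} ∖ ∅ = {x44, x45, x47}.


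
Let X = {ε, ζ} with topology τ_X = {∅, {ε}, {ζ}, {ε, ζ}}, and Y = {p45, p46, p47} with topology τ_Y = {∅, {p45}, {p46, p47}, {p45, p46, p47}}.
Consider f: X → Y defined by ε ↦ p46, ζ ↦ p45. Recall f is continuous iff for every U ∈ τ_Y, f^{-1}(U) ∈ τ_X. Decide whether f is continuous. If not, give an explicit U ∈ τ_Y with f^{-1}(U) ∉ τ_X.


f IS continuous.

Compute f^{-1}(U) for each U ∈ τ_Y:
  U = ∅: f^{-1}(U) = ∅ ∈ τ_X ✓.
  U = {p45}: f^{-1}(U) = {ζ} ∈ τ_X ✓.
  U = {p46, p47}: f^{-1}(U) = {ε} ∈ τ_X ✓.
  U = {p45, p46, p47}: f^{-1}(U) = {ε, ζ} ∈ τ_X ✓.
Every preimage lies in τ_X, so f IS continuous.


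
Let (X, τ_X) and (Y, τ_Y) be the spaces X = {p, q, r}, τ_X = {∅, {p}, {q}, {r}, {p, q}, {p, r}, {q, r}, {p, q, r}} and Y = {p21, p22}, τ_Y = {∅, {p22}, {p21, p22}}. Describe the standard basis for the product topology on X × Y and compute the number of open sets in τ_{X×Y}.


Basis B = {∅ × ∅, {p} × {p22}, {q} × {p22}, {r} × {p22}, {p} × {p21, p22}, {p, q} × {p22}, {p, r} × {p22}, {q} × {p21, p22}, {q, r} × {p22}, {r} × {p21, p22}, {p, q, r} × {p22}, {p, q} × {p21, p22}, {p, r} × {p21, p22}, {q, r} × {p21, p22}, {p, q, r} × {p21, p22}}; |τ_{X×Y}| = 27.

Enumerate products U × V with U ∈ τ_X, V ∈ τ_Y (deduplicated):
  ∅ × ∅ = {} (∅)
  {p} × {p22} = {(p,p22)}
  {q} × {p22} = {(q,p22)}
  {r} × {p22} = {(r,p22)}
  {p} × {p21, p22} = {(p,p21), (p,p22)}
  {p, q} × {p22} = {(p,p22), (q,p22)}
  {p, r} × {p22} = {(p,p22), (r,p22)}
  {q} × {p21, p22} = {(q,p21), (q,p22)}
  {q, r} × {p22} = {(q,p22), (r,p22)}
  {r} × {p21, p22} = {(r,p21), (r,p22)}
  {p, q, r} × {p22} = {(p,p22), (q,p22), (r,p22)}
  {p, q} × {p21, p22} = {(p,p21), (p,p22), (q,p21), (q,p22)}
  {p, r} × {p21, p22} = {(p,p21), (p,p22), (r,p21), (r,p22)}
  {q, r} × {p21, p22} = {(q,p21), (q,p22), (r,p21), (r,p22)}
  {p, q, r} × {p21, p22} = {(p,p21), (p,p22), (q,p21), (q,p22), (r,p21), (r,p22)}
These 15 distinct sets form the basis B.
Close under arbitrary unions to get τ_{X×Y}; counting gives |τ_{X×Y}| = 27.


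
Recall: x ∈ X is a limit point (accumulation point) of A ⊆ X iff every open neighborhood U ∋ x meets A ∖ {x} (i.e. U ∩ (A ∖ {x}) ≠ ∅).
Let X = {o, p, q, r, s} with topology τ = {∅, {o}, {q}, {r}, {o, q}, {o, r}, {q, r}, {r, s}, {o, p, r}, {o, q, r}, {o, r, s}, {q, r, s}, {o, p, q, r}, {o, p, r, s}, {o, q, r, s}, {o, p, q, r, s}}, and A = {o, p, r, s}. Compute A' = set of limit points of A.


A' = {p, s}

For each x ∈ X, list the open sets U ∈ τ with x ∈ U, then check whether U ∩ (A ∖ {x}) ≠ ∅ for every such U.
  x = o: open {o} ∋ x has {o} ∩ (A ∖ {o}) = ∅, so x is NOT a limit point.
  x = p: opens ∋ x are {o, p, r}, {o, p, q, r}, {o, p, r, s}, {o, p, q, r, s}; each meets A ∖ {p}, so x IS a limit point.
  x = q: open {q} ∋ x has {q} ∩ (A ∖ {q}) = ∅, so x is NOT a limit point.
  x = r: open {r} ∋ x has {r} ∩ (A ∖ {r}) = ∅, so x is NOT a limit point.
  x = s: opens ∋ x are {r, s}, {o, r, s}, {q, r, s}, {o, p, r, s}, {o, q, r, s}, {o, p, q, r, s}; each meets A ∖ {s}, so x IS a limit point.
Collecting: A' = {p, s}.


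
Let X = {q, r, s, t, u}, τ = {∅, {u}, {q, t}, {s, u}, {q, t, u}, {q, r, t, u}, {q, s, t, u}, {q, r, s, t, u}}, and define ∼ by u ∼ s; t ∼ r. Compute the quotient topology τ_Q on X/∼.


X/∼ = {[q], [r=t], [s=u]}; |τ_Q| = 3.

Equivalence classes: [q], [r=t], [s=u].
Quotient map π: X → X/∼ sends q ↦ [q], r ↦ [r=t], s ↦ [s=u], t ↦ [r=t], u ↦ [s=u].
For each subset V ⊆ X/∼, compute π^{-1}(V) ⊆ X and check whether π^{-1}(V) ∈ τ. V is open in τ_Q iff π^{-1}(V) ∈ τ.
  V = {}: π^{-1}(V) = ∅ ∈ τ ✓.
  V = {[q]}: π^{-1}(V) = {q} ∉ τ ✗.
  V = {[r=t]}: π^{-1}(V) = {r, t} ∉ τ ✗.
  V = {[q], [r=t]}: π^{-1}(V) = {q, r, t} ∉ τ ✗.
  V = {[s=u]}: π^{-1}(V) = {s, u} ∈ τ ✓.
  V = {[q], [s=u]}: π^{-1}(V) = {q, s, u} ∉ τ ✗.
  V = {[r=t], [s=u]}: π^{-1}(V) = {r, s, t, u} ∉ τ ✗.
  V = {[q], [r=t], [s=u]}: π^{-1}(V) = {q, r, s, t, u} ∈ τ ✓.
Open sets in the quotient: τ_Q = {{}, {[s=u]}, {[q], [r=t], [s=u]}} (3 elements).


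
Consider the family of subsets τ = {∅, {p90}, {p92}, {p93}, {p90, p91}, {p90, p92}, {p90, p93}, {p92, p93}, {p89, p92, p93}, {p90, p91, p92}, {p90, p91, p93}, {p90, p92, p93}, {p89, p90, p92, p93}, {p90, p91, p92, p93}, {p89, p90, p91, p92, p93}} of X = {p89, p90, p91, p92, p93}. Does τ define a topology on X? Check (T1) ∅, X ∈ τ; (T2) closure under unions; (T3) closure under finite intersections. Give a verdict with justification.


τ IS a topology on X.

Axiom (T1): ∅ ∈ τ? Yes; X ∈ τ? Yes.
Axiom (T2/T3): check pairwise unions and intersections of members of τ.
All pairwise intersections and unions checked — each lies in τ. Therefore τ satisfies (T1), (T2), (T3): it IS a topology on X.


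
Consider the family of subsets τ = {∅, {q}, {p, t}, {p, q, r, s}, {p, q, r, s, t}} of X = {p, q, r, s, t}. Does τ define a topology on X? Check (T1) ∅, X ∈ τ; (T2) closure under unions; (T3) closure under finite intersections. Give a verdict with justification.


τ is NOT a topology on X.

Axiom (T1): ∅ ∈ τ? Yes; X ∈ τ? Yes.
Axiom (T2/T3): check pairwise unions and intersections of members of τ.
Counterexample for (T2): {q} ∪ {p, t} = {p, q, t} ∉ τ. Therefore τ is NOT a topology.


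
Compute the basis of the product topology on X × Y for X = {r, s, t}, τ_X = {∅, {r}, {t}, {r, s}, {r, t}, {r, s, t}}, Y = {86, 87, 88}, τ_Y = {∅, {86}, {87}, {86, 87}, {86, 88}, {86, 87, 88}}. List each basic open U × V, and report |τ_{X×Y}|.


Basis B = {∅ × ∅, {r} × {86}, {r} × {87}, {t} × {86}, {t} × {87}, {r} × {86, 87}, {r} × {86, 88}, {r, s} × {86}, {r, t} × {86}, {r, s} × {87}, {r, t} × {87}, {t} × {86, 87}, {t} × {86, 88}, {r} × {86, 87, 88}, {r, s, t} × {86}, {r, s, t} × {87}, {t} × {86, 87, 88}, {r, s} × {86, 87}, {r, t} × {86, 87}, {r, s} × {86, 88}, {r, t} × {86, 88}, {r, s} × {86, 87, 88}, {r, t} × {86, 87, 88}, {r, s, t} × {86, 87}, {r, s, t} × {86, 88}, {r, s, t} × {86, 87, 88}}; |τ_{X×Y}| = 108.

Enumerate products U × V with U ∈ τ_X, V ∈ τ_Y (deduplicated):
  ∅ × ∅ = {} (∅)
  {r} × {86} = {(r,86)}
  {r} × {87} = {(r,87)}
  {t} × {86} = {(t,86)}
  {t} × {87} = {(t,87)}
  {r} × {86, 87} = {(r,86), (r,87)}
  {r} × {86, 88} = {(r,86), (r,88)}
  {r, s} × {86} = {(r,86), (s,86)}
  {r, t} × {86} = {(r,86), (t,86)}
  {r, s} × {87} = {(r,87), (s,87)}
  {r, t} × {87} = {(r,87), (t,87)}
  {t} × {86, 87} = {(t,86), (t,87)}
  {t} × {86, 88} = {(t,86), (t,88)}
  {r} × {86, 87, 88} = {(r,86), (r,87), (r,88)}
  {r, s, t} × {86} = {(r,86), (s,86), (t,86)}
  {r, s, t} × {87} = {(r,87), (s,87), (t,87)}
  {t} × {86, 87, 88} = {(t,86), (t,87), (t,88)}
  {r, s} × {86, 87} = {(r,86), (r,87), (s,86), (s,87)}
  {r, t} × {86, 87} = {(r,86), (r,87), (t,86), (t,87)}
  {r, s} × {86, 88} = {(r,86), (r,88), (s,86), (s,88)}
  {r, t} × {86, 88} = {(r,86), (r,88), (t,86), (t,88)}
  {r, s} × {86, 87, 88} = {(r,86), (r,87), (r,88), (s,86), (s,87), (s,88)}
  {r, t} × {86, 87, 88} = {(r,86), (r,87), (r,88), (t,86), (t,87), (t,88)}
  {r, s, t} × {86, 87} = {(r,86), (r,87), (s,86), (s,87), (t,86), (t,87)}
  {r, s, t} × {86, 88} = {(r,86), (r,88), (s,86), (s,88), (t,86), (t,88)}
  {r, s, t} × {86, 87, 88} = {(r,86), (r,87), (r,88), (s,86), (s,87), (s,88), (t,86), (t,87), (t,88)}
These 26 distinct sets form the basis B.
Close under arbitrary unions to get τ_{X×Y}; counting gives |τ_{X×Y}| = 108.


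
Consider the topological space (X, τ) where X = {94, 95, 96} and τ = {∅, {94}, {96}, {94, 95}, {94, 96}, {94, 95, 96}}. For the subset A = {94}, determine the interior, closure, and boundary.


int(A) = {94}, cl(A) = {94, 95}, ∂A = {95}.

Closed sets in (X, τ) are complements of opens:
  closed(X, τ) = {∅, {95}, {96}, {94, 95}, {95, 96}, {94, 95, 96}}.
int(A) = ⋃ {U ∈ τ : U ⊆ A}. Opens contained in A: ∅, {94}.
Taking the union of these: int(A) = {94}.
cl(A) = ⋂ {C closed : A ⊆ C}. Closed sets containing A: {94, 95}, {94, 95, 96}.
Intersecting these: cl(A) = {94, 95}.
∂A = cl(A) ∖ int(A) = {94, 95} ∖ {94} = {95}.


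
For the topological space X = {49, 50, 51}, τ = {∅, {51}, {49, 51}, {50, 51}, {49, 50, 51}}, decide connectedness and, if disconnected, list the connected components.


(X, τ) is connected.

Find clopen sets (U ∈ τ with X ∖ U ∈ τ):
  U = ∅, X ∖ U = {49, 50, 51} — both open, so U is clopen.
  U = {49, 50, 51}, X ∖ U = ∅ — both open, so U is clopen.
Only trivial clopens (∅ and X) exist, so (X, τ) is connected.
Compute connected components by grouping points that agree on all clopens:
  component: {49, 50, 51}


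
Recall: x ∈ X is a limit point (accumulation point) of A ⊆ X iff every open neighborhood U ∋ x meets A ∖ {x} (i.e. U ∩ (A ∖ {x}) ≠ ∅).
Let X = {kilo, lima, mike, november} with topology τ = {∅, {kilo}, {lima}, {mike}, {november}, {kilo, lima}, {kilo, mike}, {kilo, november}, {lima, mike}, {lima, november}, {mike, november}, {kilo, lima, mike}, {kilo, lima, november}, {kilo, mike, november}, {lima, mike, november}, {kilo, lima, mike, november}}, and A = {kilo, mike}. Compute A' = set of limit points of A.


A' = ∅

For each x ∈ X, list the open sets U ∈ τ with x ∈ U, then check whether U ∩ (A ∖ {x}) ≠ ∅ for every such U.
  x = kilo: open {kilo} ∋ x has {kilo} ∩ (A ∖ {kilo}) = ∅, so x is NOT a limit point.
  x = lima: open {lima} ∋ x has {lima} ∩ (A ∖ {lima}) = ∅, so x is NOT a limit point.
  x = mike: open {mike} ∋ x has {mike} ∩ (A ∖ {mike}) = ∅, so x is NOT a limit point.
  x = november: open {november} ∋ x has {november} ∩ (A ∖ {november}) = ∅, so x is NOT a limit point.
Collecting: A' = ∅.


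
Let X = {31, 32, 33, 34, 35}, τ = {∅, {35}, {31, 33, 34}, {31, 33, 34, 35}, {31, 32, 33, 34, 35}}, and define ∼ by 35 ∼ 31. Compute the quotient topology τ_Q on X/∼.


X/∼ = {[31=35], [32], [33], [34]}; |τ_Q| = 3.

Equivalence classes: [31=35], [32], [33], [34].
Quotient map π: X → X/∼ sends 31 ↦ [31=35], 32 ↦ [32], 33 ↦ [33], 34 ↦ [34], 35 ↦ [31=35].
For each subset V ⊆ X/∼, compute π^{-1}(V) ⊆ X and check whether π^{-1}(V) ∈ τ. V is open in τ_Q iff π^{-1}(V) ∈ τ.
  V = {}: π^{-1}(V) = ∅ ∈ τ ✓.
  V = {[31=35]}: π^{-1}(V) = {31, 35} ∉ τ ✗.
  V = {[32]}: π^{-1}(V) = {32} ∉ τ ✗.
  V = {[31=35], [32]}: π^{-1}(V) = {31, 32, 35} ∉ τ ✗.
  V = {[33]}: π^{-1}(V) = {33} ∉ τ ✗.
  V = {[31=35], [33]}: π^{-1}(V) = {31, 33, 35} ∉ τ ✗.
  V = {[32], [33]}: π^{-1}(V) = {32, 33} ∉ τ ✗.
  V = {[31=35], [32], [33]}: π^{-1}(V) = {31, 32, 33, 35} ∉ τ ✗.
  V = {[34]}: π^{-1}(V) = {34} ∉ τ ✗.
  V = {[31=35], [34]}: π^{-1}(V) = {31, 34, 35} ∉ τ ✗.
  V = {[32], [34]}: π^{-1}(V) = {32, 34} ∉ τ ✗.
  V = {[31=35], [32], [34]}: π^{-1}(V) = {31, 32, 34, 35} ∉ τ ✗.
  V = {[33], [34]}: π^{-1}(V) = {33, 34} ∉ τ ✗.
  V = {[31=35], [33], [34]}: π^{-1}(V) = {31, 33, 34, 35} ∈ τ ✓.
  V = {[32], [33], [34]}: π^{-1}(V) = {32, 33, 34} ∉ τ ✗.
  V = {[31=35], [32], [33], [34]}: π^{-1}(V) = {31, 32, 33, 34, 35} ∈ τ ✓.
Open sets in the quotient: τ_Q = {{}, {[31=35], [33], [34]}, {[31=35], [32], [33], [34]}} (3 elements).


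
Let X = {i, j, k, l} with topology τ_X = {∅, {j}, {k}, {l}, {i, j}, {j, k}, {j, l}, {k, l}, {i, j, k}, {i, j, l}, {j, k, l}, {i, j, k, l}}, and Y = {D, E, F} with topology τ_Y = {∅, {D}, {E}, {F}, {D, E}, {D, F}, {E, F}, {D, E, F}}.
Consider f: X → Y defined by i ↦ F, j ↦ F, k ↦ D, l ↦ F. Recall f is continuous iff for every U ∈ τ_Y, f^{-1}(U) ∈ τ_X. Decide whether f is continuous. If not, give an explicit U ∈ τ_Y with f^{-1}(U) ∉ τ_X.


f IS continuous.

Compute f^{-1}(U) for each U ∈ τ_Y:
  U = ∅: f^{-1}(U) = ∅ ∈ τ_X ✓.
  U = {D}: f^{-1}(U) = {k} ∈ τ_X ✓.
  U = {E}: f^{-1}(U) = ∅ ∈ τ_X ✓.
  U = {F}: f^{-1}(U) = {i, j, l} ∈ τ_X ✓.
  U = {D, E}: f^{-1}(U) = {k} ∈ τ_X ✓.
  U = {D, F}: f^{-1}(U) = {i, j, k, l} ∈ τ_X ✓.
  U = {E, F}: f^{-1}(U) = {i, j, l} ∈ τ_X ✓.
  U = {D, E, F}: f^{-1}(U) = {i, j, k, l} ∈ τ_X ✓.
Every preimage lies in τ_X, so f IS continuous.


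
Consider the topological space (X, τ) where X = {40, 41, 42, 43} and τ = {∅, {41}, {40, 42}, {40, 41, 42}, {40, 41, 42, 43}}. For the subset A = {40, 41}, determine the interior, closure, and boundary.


int(A) = {41}, cl(A) = {40, 41, 42, 43}, ∂A = {40, 42, 43}.

Closed sets in (X, τ) are complements of opens:
  closed(X, τ) = {∅, {43}, {41, 43}, {40, 42, 43}, {40, 41, 42, 43}}.
int(A) = ⋃ {U ∈ τ : U ⊆ A}. Opens contained in A: ∅, {41}.
Taking the union of these: int(A) = {41}.
cl(A) = ⋂ {C closed : A ⊆ C}. Closed sets containing A: {40, 41, 42, 43}.
Intersecting these: cl(A) = {40, 41, 42, 43}.
∂A = cl(A) ∖ int(A) = {40, 41, 42, 43} ∖ {41} = {40, 42, 43}.


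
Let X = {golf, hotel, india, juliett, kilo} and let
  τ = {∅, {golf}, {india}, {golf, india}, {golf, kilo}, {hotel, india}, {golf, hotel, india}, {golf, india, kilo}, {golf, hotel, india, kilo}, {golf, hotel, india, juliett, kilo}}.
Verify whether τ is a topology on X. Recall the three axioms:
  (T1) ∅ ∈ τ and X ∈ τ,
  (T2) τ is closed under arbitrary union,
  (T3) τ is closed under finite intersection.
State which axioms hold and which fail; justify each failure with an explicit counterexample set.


τ IS a topology on X.

Axiom (T1): ∅ ∈ τ? Yes; X ∈ τ? Yes.
Axiom (T2/T3): check pairwise unions and intersections of members of τ.
All pairwise intersections and unions checked — each lies in τ. Therefore τ satisfies (T1), (T2), (T3): it IS a topology on X.


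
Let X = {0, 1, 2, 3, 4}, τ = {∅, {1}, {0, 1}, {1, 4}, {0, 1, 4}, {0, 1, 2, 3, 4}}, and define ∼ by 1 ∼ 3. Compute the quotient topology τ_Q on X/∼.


X/∼ = {[0], [1=3], [2], [4]}; |τ_Q| = 2.

Equivalence classes: [0], [1=3], [2], [4].
Quotient map π: X → X/∼ sends 0 ↦ [0], 1 ↦ [1=3], 2 ↦ [2], 3 ↦ [1=3], 4 ↦ [4].
For each subset V ⊆ X/∼, compute π^{-1}(V) ⊆ X and check whether π^{-1}(V) ∈ τ. V is open in τ_Q iff π^{-1}(V) ∈ τ.
  V = {}: π^{-1}(V) = ∅ ∈ τ ✓.
  V = {[0]}: π^{-1}(V) = {0} ∉ τ ✗.
  V = {[1=3]}: π^{-1}(V) = {1, 3} ∉ τ ✗.
  V = {[0], [1=3]}: π^{-1}(V) = {0, 1, 3} ∉ τ ✗.
  V = {[2]}: π^{-1}(V) = {2} ∉ τ ✗.
  V = {[0], [2]}: π^{-1}(V) = {0, 2} ∉ τ ✗.
  V = {[1=3], [2]}: π^{-1}(V) = {1, 2, 3} ∉ τ ✗.
  V = {[0], [1=3], [2]}: π^{-1}(V) = {0, 1, 2, 3} ∉ τ ✗.
  V = {[4]}: π^{-1}(V) = {4} ∉ τ ✗.
  V = {[0], [4]}: π^{-1}(V) = {0, 4} ∉ τ ✗.
  V = {[1=3], [4]}: π^{-1}(V) = {1, 3, 4} ∉ τ ✗.
  V = {[0], [1=3], [4]}: π^{-1}(V) = {0, 1, 3, 4} ∉ τ ✗.
  V = {[2], [4]}: π^{-1}(V) = {2, 4} ∉ τ ✗.
  V = {[0], [2], [4]}: π^{-1}(V) = {0, 2, 4} ∉ τ ✗.
  V = {[1=3], [2], [4]}: π^{-1}(V) = {1, 2, 3, 4} ∉ τ ✗.
  V = {[0], [1=3], [2], [4]}: π^{-1}(V) = {0, 1, 2, 3, 4} ∈ τ ✓.
Open sets in the quotient: τ_Q = {{}, {[0], [1=3], [2], [4]}} (2 elements).


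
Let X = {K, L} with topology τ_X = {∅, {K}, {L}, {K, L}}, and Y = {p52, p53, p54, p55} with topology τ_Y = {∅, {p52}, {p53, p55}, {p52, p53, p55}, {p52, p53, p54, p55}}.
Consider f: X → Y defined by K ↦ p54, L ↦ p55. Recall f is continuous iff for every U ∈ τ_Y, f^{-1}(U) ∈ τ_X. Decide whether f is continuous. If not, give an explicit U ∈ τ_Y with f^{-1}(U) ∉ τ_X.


f IS continuous.

Compute f^{-1}(U) for each U ∈ τ_Y:
  U = ∅: f^{-1}(U) = ∅ ∈ τ_X ✓.
  U = {p52}: f^{-1}(U) = ∅ ∈ τ_X ✓.
  U = {p53, p55}: f^{-1}(U) = {L} ∈ τ_X ✓.
  U = {p52, p53, p55}: f^{-1}(U) = {L} ∈ τ_X ✓.
  U = {p52, p53, p54, p55}: f^{-1}(U) = {K, L} ∈ τ_X ✓.
Every preimage lies in τ_X, so f IS continuous.


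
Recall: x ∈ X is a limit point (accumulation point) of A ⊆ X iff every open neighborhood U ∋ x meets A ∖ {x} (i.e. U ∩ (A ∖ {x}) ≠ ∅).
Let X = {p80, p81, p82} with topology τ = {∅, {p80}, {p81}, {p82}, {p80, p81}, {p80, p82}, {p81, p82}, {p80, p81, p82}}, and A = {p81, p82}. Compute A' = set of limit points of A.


A' = ∅

For each x ∈ X, list the open sets U ∈ τ with x ∈ U, then check whether U ∩ (A ∖ {x}) ≠ ∅ for every such U.
  x = p80: open {p80} ∋ x has {p80} ∩ (A ∖ {p80}) = ∅, so x is NOT a limit point.
  x = p81: open {p81} ∋ x has {p81} ∩ (A ∖ {p81}) = ∅, so x is NOT a limit point.
  x = p82: open {p82} ∋ x has {p82} ∩ (A ∖ {p82}) = ∅, so x is NOT a limit point.
Collecting: A' = ∅.


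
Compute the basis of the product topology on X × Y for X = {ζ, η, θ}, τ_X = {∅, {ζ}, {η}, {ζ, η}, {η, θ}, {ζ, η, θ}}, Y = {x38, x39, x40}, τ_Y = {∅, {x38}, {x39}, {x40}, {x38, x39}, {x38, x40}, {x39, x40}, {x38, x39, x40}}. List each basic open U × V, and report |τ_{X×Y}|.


Basis B = {∅ × ∅, {ζ} × {x38}, {ζ} × {x39}, {ζ} × {x40}, {η} × {x38}, {η} × {x39}, {η} × {x40}, {ζ} × {x38, x39}, {ζ} × {x38, x40}, {ζ, η} × {x38}, {ζ} × {x39, x40}, {ζ, η} × {x39}, {ζ, η} × {x40}, {η} × {x38, x39}, {η} × {x38, x40}, {η, θ} × {x38}, {η} × {x39, x40}, {η, θ} × {x39}, {η, θ} × {x40}, {ζ} × {x38, x39, x40}, {ζ, η, θ} × {x38}, {ζ, η, θ} × {x39}, {ζ, η, θ} × {x40}, {η} × {x38, x39, x40}, {ζ, η} × {x38, x39}, {ζ, η} × {x38, x40}, {ζ, η} × {x39, x40}, {η, θ} × {x38, x39}, {η, θ} × {x38, x40}, {η, θ} × {x39, x40}, {ζ, η} × {x38, x39, x40}, {ζ, η, θ} × {x38, x39}, {ζ, η, θ} × {x38, x40}, {ζ, η, θ} × {x39, x40}, {η, θ} × {x38, x39, x40}, {ζ, η, θ} × {x38, x39, x40}}; |τ_{X×Y}| = 216.

Enumerate products U × V with U ∈ τ_X, V ∈ τ_Y (deduplicated):
  ∅ × ∅ = {} (∅)
  {ζ} × {x38} = {(ζ,x38)}
  {ζ} × {x39} = {(ζ,x39)}
  {ζ} × {x40} = {(ζ,x40)}
  {η} × {x38} = {(η,x38)}
  {η} × {x39} = {(η,x39)}
  {η} × {x40} = {(η,x40)}
  {ζ} × {x38, x39} = {(ζ,x38), (ζ,x39)}
  {ζ} × {x38, x40} = {(ζ,x38), (ζ,x40)}
  {ζ, η} × {x38} = {(ζ,x38), (η,x38)}
  {ζ} × {x39, x40} = {(ζ,x39), (ζ,x40)}
  {ζ, η} × {x39} = {(ζ,x39), (η,x39)}
  {ζ, η} × {x40} = {(ζ,x40), (η,x40)}
  {η} × {x38, x39} = {(η,x38), (η,x39)}
  {η} × {x38, x40} = {(η,x38), (η,x40)}
  {η, θ} × {x38} = {(η,x38), (θ,x38)}
  {η} × {x39, x40} = {(η,x39), (η,x40)}
  {η, θ} × {x39} = {(η,x39), (θ,x39)}
  {η, θ} × {x40} = {(η,x40), (θ,x40)}
  {ζ} × {x38, x39, x40} = {(ζ,x38), (ζ,x39), (ζ,x40)}
  {ζ, η, θ} × {x38} = {(ζ,x38), (η,x38), (θ,x38)}
  {ζ, η, θ} × {x39} = {(ζ,x39), (η,x39), (θ,x39)}
  {ζ, η, θ} × {x40} = {(ζ,x40), (η,x40), (θ,x40)}
  {η} × {x38, x39, x40} = {(η,x38), (η,x39), (η,x40)}
  {ζ, η} × {x38, x39} = {(ζ,x38), (ζ,x39), (η,x38), (η,x39)}
  {ζ, η} × {x38, x40} = {(ζ,x38), (ζ,x40), (η,x38), (η,x40)}
  {ζ, η} × {x39, x40} = {(ζ,x39), (ζ,x40), (η,x39), (η,x40)}
  {η, θ} × {x38, x39} = {(η,x38), (η,x39), (θ,x38), (θ,x39)}
  {η, θ} × {x38, x40} = {(η,x38), (η,x40), (θ,x38), (θ,x40)}
  {η, θ} × {x39, x40} = {(η,x39), (η,x40), (θ,x39), (θ,x40)}
  {ζ, η} × {x38, x39, x40} = {(ζ,x38), (ζ,x39), (ζ,x40), (η,x38), (η,x39), (η,x40)}
  {ζ, η, θ} × {x38, x39} = {(ζ,x38), (ζ,x39), (η,x38), (η,x39), (θ,x38), (θ,x39)}
  {ζ, η, θ} × {x38, x40} = {(ζ,x38), (ζ,x40), (η,x38), (η,x40), (θ,x38), (θ,x40)}
  {ζ, η, θ} × {x39, x40} = {(ζ,x39), (ζ,x40), (η,x39), (η,x40), (θ,x39), (θ,x40)}
  {η, θ} × {x38, x39, x40} = {(η,x38), (η,x39), (η,x40), (θ,x38), (θ,x39), (θ,x40)}
  {ζ, η, θ} × {x38, x39, x40} = {(ζ,x38), (ζ,x39), (ζ,x40), (η,x38), (η,x39), (η,x40), (θ,x38), (θ,x39), (θ,x40)}
These 36 distinct sets form the basis B.
Close under arbitrary unions to get τ_{X×Y}; counting gives |τ_{X×Y}| = 216.


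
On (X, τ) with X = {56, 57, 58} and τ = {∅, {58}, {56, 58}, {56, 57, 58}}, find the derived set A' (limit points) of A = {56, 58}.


A' = {56, 57}

For each x ∈ X, list the open sets U ∈ τ with x ∈ U, then check whether U ∩ (A ∖ {x}) ≠ ∅ for every such U.
  x = 56: opens ∋ x are {56, 58}, {56, 57, 58}; each meets A ∖ {56}, so x IS a limit point.
  x = 57: opens ∋ x are {56, 57, 58}; each meets A ∖ {57}, so x IS a limit point.
  x = 58: open {58} ∋ x has {58} ∩ (A ∖ {58}) = ∅, so x is NOT a limit point.
Collecting: A' = {56, 57}.


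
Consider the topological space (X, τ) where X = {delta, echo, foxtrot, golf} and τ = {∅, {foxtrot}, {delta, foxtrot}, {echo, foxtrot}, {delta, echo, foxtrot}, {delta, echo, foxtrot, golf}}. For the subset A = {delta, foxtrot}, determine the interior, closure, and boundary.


int(A) = {delta, foxtrot}, cl(A) = {delta, echo, foxtrot, golf}, ∂A = {echo, golf}.

Closed sets in (X, τ) are complements of opens:
  closed(X, τ) = {∅, {golf}, {delta, golf}, {echo, golf}, {delta, echo, golf}, {delta, echo, foxtrot, golf}}.
int(A) = ⋃ {U ∈ τ : U ⊆ A}. Opens contained in A: ∅, {foxtrot}, {delta, foxtrot}.
Taking the union of these: int(A) = {delta, foxtrot}.
cl(A) = ⋂ {C closed : A ⊆ C}. Closed sets containing A: {delta, echo, foxtrot, golf}.
Intersecting these: cl(A) = {delta, echo, foxtrot, golf}.
∂A = cl(A) ∖ int(A) = {delta, echo, foxtrot, golf} ∖ {delta, foxtrot} = {echo, golf}.
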